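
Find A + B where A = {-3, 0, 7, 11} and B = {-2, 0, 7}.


A + B = {a + b : a ∈ A, b ∈ B}.
Enumerate all |A|·|B| = 4·3 = 12 pairs (a, b) and collect distinct sums.
a = -3: -3+-2=-5, -3+0=-3, -3+7=4
a = 0: 0+-2=-2, 0+0=0, 0+7=7
a = 7: 7+-2=5, 7+0=7, 7+7=14
a = 11: 11+-2=9, 11+0=11, 11+7=18
Collecting distinct sums: A + B = {-5, -3, -2, 0, 4, 5, 7, 9, 11, 14, 18}
|A + B| = 11

A + B = {-5, -3, -2, 0, 4, 5, 7, 9, 11, 14, 18}


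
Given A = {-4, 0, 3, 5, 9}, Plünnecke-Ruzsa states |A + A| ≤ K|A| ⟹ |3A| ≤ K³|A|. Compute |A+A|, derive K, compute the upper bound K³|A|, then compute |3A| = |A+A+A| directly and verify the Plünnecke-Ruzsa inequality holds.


|A| = 5.
Step 1: Compute A + A by enumerating all 25 pairs.
A + A = {-8, -4, -1, 0, 1, 3, 5, 6, 8, 9, 10, 12, 14, 18}, so |A + A| = 14.
Step 2: Doubling constant K = |A + A|/|A| = 14/5 = 14/5 ≈ 2.8000.
Step 3: Plünnecke-Ruzsa gives |3A| ≤ K³·|A| = (2.8000)³ · 5 ≈ 109.7600.
Step 4: Compute 3A = A + A + A directly by enumerating all triples (a,b,c) ∈ A³; |3A| = 27.
Step 5: Check 27 ≤ 109.7600? Yes ✓.

K = 14/5, Plünnecke-Ruzsa bound K³|A| ≈ 109.7600, |3A| = 27, inequality holds.


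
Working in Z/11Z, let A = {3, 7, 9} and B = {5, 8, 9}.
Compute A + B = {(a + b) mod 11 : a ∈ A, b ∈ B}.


Work in Z/11Z: reduce every sum a + b modulo 11.
Enumerate all 9 pairs:
a = 3: 3+5=8, 3+8=0, 3+9=1
a = 7: 7+5=1, 7+8=4, 7+9=5
a = 9: 9+5=3, 9+8=6, 9+9=7
Distinct residues collected: {0, 1, 3, 4, 5, 6, 7, 8}
|A + B| = 8 (out of 11 total residues).

A + B = {0, 1, 3, 4, 5, 6, 7, 8}


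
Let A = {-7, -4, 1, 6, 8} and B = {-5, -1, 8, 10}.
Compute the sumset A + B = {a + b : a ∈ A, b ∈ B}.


A + B = {a + b : a ∈ A, b ∈ B}.
Enumerate all |A|·|B| = 5·4 = 20 pairs (a, b) and collect distinct sums.
a = -7: -7+-5=-12, -7+-1=-8, -7+8=1, -7+10=3
a = -4: -4+-5=-9, -4+-1=-5, -4+8=4, -4+10=6
a = 1: 1+-5=-4, 1+-1=0, 1+8=9, 1+10=11
a = 6: 6+-5=1, 6+-1=5, 6+8=14, 6+10=16
a = 8: 8+-5=3, 8+-1=7, 8+8=16, 8+10=18
Collecting distinct sums: A + B = {-12, -9, -8, -5, -4, 0, 1, 3, 4, 5, 6, 7, 9, 11, 14, 16, 18}
|A + B| = 17

A + B = {-12, -9, -8, -5, -4, 0, 1, 3, 4, 5, 6, 7, 9, 11, 14, 16, 18}


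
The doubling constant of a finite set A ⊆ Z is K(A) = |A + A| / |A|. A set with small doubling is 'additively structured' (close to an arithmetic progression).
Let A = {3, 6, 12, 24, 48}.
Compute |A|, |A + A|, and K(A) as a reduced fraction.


|A| = 5.
Compute A + A by enumerating all 25 pairs.
A + A = {6, 9, 12, 15, 18, 24, 27, 30, 36, 48, 51, 54, 60, 72, 96}, so |A + A| = 15.
K = |A + A| / |A| = 15/5 = 3/1 ≈ 3.0000.
Reference: AP of size 5 gives K = 9/5 ≈ 1.8000; a fully generic set of size 5 gives K ≈ 3.0000.

|A| = 5, |A + A| = 15, K = 15/5 = 3/1.


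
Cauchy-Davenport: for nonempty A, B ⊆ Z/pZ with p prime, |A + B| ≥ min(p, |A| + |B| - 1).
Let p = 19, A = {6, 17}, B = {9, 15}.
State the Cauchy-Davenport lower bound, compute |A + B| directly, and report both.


Cauchy-Davenport: |A + B| ≥ min(p, |A| + |B| - 1) for A, B nonempty in Z/pZ.
|A| = 2, |B| = 2, p = 19.
CD lower bound = min(19, 2 + 2 - 1) = min(19, 3) = 3.
Compute A + B mod 19 directly:
a = 6: 6+9=15, 6+15=2
a = 17: 17+9=7, 17+15=13
A + B = {2, 7, 13, 15}, so |A + B| = 4.
Verify: 4 ≥ 3? Yes ✓.

CD lower bound = 3, actual |A + B| = 4.


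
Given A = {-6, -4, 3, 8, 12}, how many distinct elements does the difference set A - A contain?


A - A = {a - a' : a, a' ∈ A}; |A| = 5.
Bounds: 2|A|-1 ≤ |A - A| ≤ |A|² - |A| + 1, i.e. 9 ≤ |A - A| ≤ 21.
Note: 0 ∈ A - A always (from a - a). The set is symmetric: if d ∈ A - A then -d ∈ A - A.
Enumerate nonzero differences d = a - a' with a > a' (then include -d):
Positive differences: {2, 4, 5, 7, 9, 12, 14, 16, 18}
Full difference set: {0} ∪ (positive diffs) ∪ (negative diffs).
|A - A| = 1 + 2·9 = 19 (matches direct enumeration: 19).

|A - A| = 19


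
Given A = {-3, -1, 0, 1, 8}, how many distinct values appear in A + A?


A + A = {a + a' : a, a' ∈ A}; |A| = 5.
General bounds: 2|A| - 1 ≤ |A + A| ≤ |A|(|A|+1)/2, i.e. 9 ≤ |A + A| ≤ 15.
Lower bound 2|A|-1 is attained iff A is an arithmetic progression.
Enumerate sums a + a' for a ≤ a' (symmetric, so this suffices):
a = -3: -3+-3=-6, -3+-1=-4, -3+0=-3, -3+1=-2, -3+8=5
a = -1: -1+-1=-2, -1+0=-1, -1+1=0, -1+8=7
a = 0: 0+0=0, 0+1=1, 0+8=8
a = 1: 1+1=2, 1+8=9
a = 8: 8+8=16
Distinct sums: {-6, -4, -3, -2, -1, 0, 1, 2, 5, 7, 8, 9, 16}
|A + A| = 13

|A + A| = 13


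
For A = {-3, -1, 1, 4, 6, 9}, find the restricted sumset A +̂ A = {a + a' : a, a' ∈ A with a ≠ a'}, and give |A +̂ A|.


Restricted sumset: A +̂ A = {a + a' : a ∈ A, a' ∈ A, a ≠ a'}.
Equivalently, take A + A and drop any sum 2a that is achievable ONLY as a + a for a ∈ A (i.e. sums representable only with equal summands).
Enumerate pairs (a, a') with a < a' (symmetric, so each unordered pair gives one sum; this covers all a ≠ a'):
  -3 + -1 = -4
  -3 + 1 = -2
  -3 + 4 = 1
  -3 + 6 = 3
  -3 + 9 = 6
  -1 + 1 = 0
  -1 + 4 = 3
  -1 + 6 = 5
  -1 + 9 = 8
  1 + 4 = 5
  1 + 6 = 7
  1 + 9 = 10
  4 + 6 = 10
  4 + 9 = 13
  6 + 9 = 15
Collected distinct sums: {-4, -2, 0, 1, 3, 5, 6, 7, 8, 10, 13, 15}
|A +̂ A| = 12
(Reference bound: |A +̂ A| ≥ 2|A| - 3 for |A| ≥ 2, with |A| = 6 giving ≥ 9.)

|A +̂ A| = 12


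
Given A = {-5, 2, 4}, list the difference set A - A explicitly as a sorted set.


A - A = {a - a' : a, a' ∈ A}.
Compute a - a' for each ordered pair (a, a'):
a = -5: -5--5=0, -5-2=-7, -5-4=-9
a = 2: 2--5=7, 2-2=0, 2-4=-2
a = 4: 4--5=9, 4-2=2, 4-4=0
Collecting distinct values (and noting 0 appears from a-a):
A - A = {-9, -7, -2, 0, 2, 7, 9}
|A - A| = 7

A - A = {-9, -7, -2, 0, 2, 7, 9}


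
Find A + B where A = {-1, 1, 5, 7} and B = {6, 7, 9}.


A + B = {a + b : a ∈ A, b ∈ B}.
Enumerate all |A|·|B| = 4·3 = 12 pairs (a, b) and collect distinct sums.
a = -1: -1+6=5, -1+7=6, -1+9=8
a = 1: 1+6=7, 1+7=8, 1+9=10
a = 5: 5+6=11, 5+7=12, 5+9=14
a = 7: 7+6=13, 7+7=14, 7+9=16
Collecting distinct sums: A + B = {5, 6, 7, 8, 10, 11, 12, 13, 14, 16}
|A + B| = 10

A + B = {5, 6, 7, 8, 10, 11, 12, 13, 14, 16}


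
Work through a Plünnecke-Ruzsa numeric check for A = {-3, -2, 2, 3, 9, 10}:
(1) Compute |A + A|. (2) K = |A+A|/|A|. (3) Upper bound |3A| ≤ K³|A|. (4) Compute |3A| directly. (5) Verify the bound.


|A| = 6.
Step 1: Compute A + A by enumerating all 36 pairs.
A + A = {-6, -5, -4, -1, 0, 1, 4, 5, 6, 7, 8, 11, 12, 13, 18, 19, 20}, so |A + A| = 17.
Step 2: Doubling constant K = |A + A|/|A| = 17/6 = 17/6 ≈ 2.8333.
Step 3: Plünnecke-Ruzsa gives |3A| ≤ K³·|A| = (2.8333)³ · 6 ≈ 136.4722.
Step 4: Compute 3A = A + A + A directly by enumerating all triples (a,b,c) ∈ A³; |3A| = 33.
Step 5: Check 33 ≤ 136.4722? Yes ✓.

K = 17/6, Plünnecke-Ruzsa bound K³|A| ≈ 136.4722, |3A| = 33, inequality holds.


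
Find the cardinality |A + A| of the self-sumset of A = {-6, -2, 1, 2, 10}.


A + A = {a + a' : a, a' ∈ A}; |A| = 5.
General bounds: 2|A| - 1 ≤ |A + A| ≤ |A|(|A|+1)/2, i.e. 9 ≤ |A + A| ≤ 15.
Lower bound 2|A|-1 is attained iff A is an arithmetic progression.
Enumerate sums a + a' for a ≤ a' (symmetric, so this suffices):
a = -6: -6+-6=-12, -6+-2=-8, -6+1=-5, -6+2=-4, -6+10=4
a = -2: -2+-2=-4, -2+1=-1, -2+2=0, -2+10=8
a = 1: 1+1=2, 1+2=3, 1+10=11
a = 2: 2+2=4, 2+10=12
a = 10: 10+10=20
Distinct sums: {-12, -8, -5, -4, -1, 0, 2, 3, 4, 8, 11, 12, 20}
|A + A| = 13

|A + A| = 13


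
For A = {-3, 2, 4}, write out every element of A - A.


A - A = {a - a' : a, a' ∈ A}.
Compute a - a' for each ordered pair (a, a'):
a = -3: -3--3=0, -3-2=-5, -3-4=-7
a = 2: 2--3=5, 2-2=0, 2-4=-2
a = 4: 4--3=7, 4-2=2, 4-4=0
Collecting distinct values (and noting 0 appears from a-a):
A - A = {-7, -5, -2, 0, 2, 5, 7}
|A - A| = 7

A - A = {-7, -5, -2, 0, 2, 5, 7}


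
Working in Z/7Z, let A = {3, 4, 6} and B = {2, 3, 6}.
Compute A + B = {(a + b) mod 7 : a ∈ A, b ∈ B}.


Work in Z/7Z: reduce every sum a + b modulo 7.
Enumerate all 9 pairs:
a = 3: 3+2=5, 3+3=6, 3+6=2
a = 4: 4+2=6, 4+3=0, 4+6=3
a = 6: 6+2=1, 6+3=2, 6+6=5
Distinct residues collected: {0, 1, 2, 3, 5, 6}
|A + B| = 6 (out of 7 total residues).

A + B = {0, 1, 2, 3, 5, 6}


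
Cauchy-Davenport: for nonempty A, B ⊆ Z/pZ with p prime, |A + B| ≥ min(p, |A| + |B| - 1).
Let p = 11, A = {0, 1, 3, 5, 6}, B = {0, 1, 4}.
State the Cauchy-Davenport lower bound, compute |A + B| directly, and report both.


Cauchy-Davenport: |A + B| ≥ min(p, |A| + |B| - 1) for A, B nonempty in Z/pZ.
|A| = 5, |B| = 3, p = 11.
CD lower bound = min(11, 5 + 3 - 1) = min(11, 7) = 7.
Compute A + B mod 11 directly:
a = 0: 0+0=0, 0+1=1, 0+4=4
a = 1: 1+0=1, 1+1=2, 1+4=5
a = 3: 3+0=3, 3+1=4, 3+4=7
a = 5: 5+0=5, 5+1=6, 5+4=9
a = 6: 6+0=6, 6+1=7, 6+4=10
A + B = {0, 1, 2, 3, 4, 5, 6, 7, 9, 10}, so |A + B| = 10.
Verify: 10 ≥ 7? Yes ✓.

CD lower bound = 7, actual |A + B| = 10.


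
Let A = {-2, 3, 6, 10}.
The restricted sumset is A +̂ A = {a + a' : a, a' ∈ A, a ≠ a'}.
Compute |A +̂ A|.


Restricted sumset: A +̂ A = {a + a' : a ∈ A, a' ∈ A, a ≠ a'}.
Equivalently, take A + A and drop any sum 2a that is achievable ONLY as a + a for a ∈ A (i.e. sums representable only with equal summands).
Enumerate pairs (a, a') with a < a' (symmetric, so each unordered pair gives one sum; this covers all a ≠ a'):
  -2 + 3 = 1
  -2 + 6 = 4
  -2 + 10 = 8
  3 + 6 = 9
  3 + 10 = 13
  6 + 10 = 16
Collected distinct sums: {1, 4, 8, 9, 13, 16}
|A +̂ A| = 6
(Reference bound: |A +̂ A| ≥ 2|A| - 3 for |A| ≥ 2, with |A| = 4 giving ≥ 5.)

|A +̂ A| = 6


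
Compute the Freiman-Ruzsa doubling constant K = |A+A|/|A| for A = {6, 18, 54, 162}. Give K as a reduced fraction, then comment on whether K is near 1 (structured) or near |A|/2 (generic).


|A| = 4.
Compute A + A by enumerating all 16 pairs.
A + A = {12, 24, 36, 60, 72, 108, 168, 180, 216, 324}, so |A + A| = 10.
K = |A + A| / |A| = 10/4 = 5/2 ≈ 2.5000.
Reference: AP of size 4 gives K = 7/4 ≈ 1.7500; a fully generic set of size 4 gives K ≈ 2.5000.

|A| = 4, |A + A| = 10, K = 10/4 = 5/2.


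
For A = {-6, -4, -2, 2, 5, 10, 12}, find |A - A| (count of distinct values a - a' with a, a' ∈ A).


A - A = {a - a' : a, a' ∈ A}; |A| = 7.
Bounds: 2|A|-1 ≤ |A - A| ≤ |A|² - |A| + 1, i.e. 13 ≤ |A - A| ≤ 43.
Note: 0 ∈ A - A always (from a - a). The set is symmetric: if d ∈ A - A then -d ∈ A - A.
Enumerate nonzero differences d = a - a' with a > a' (then include -d):
Positive differences: {2, 3, 4, 5, 6, 7, 8, 9, 10, 11, 12, 14, 16, 18}
Full difference set: {0} ∪ (positive diffs) ∪ (negative diffs).
|A - A| = 1 + 2·14 = 29 (matches direct enumeration: 29).

|A - A| = 29


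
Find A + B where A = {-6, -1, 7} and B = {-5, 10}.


A + B = {a + b : a ∈ A, b ∈ B}.
Enumerate all |A|·|B| = 3·2 = 6 pairs (a, b) and collect distinct sums.
a = -6: -6+-5=-11, -6+10=4
a = -1: -1+-5=-6, -1+10=9
a = 7: 7+-5=2, 7+10=17
Collecting distinct sums: A + B = {-11, -6, 2, 4, 9, 17}
|A + B| = 6

A + B = {-11, -6, 2, 4, 9, 17}


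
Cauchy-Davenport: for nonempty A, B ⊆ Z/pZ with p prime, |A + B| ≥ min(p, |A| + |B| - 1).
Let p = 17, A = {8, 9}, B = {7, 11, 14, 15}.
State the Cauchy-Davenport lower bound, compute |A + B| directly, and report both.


Cauchy-Davenport: |A + B| ≥ min(p, |A| + |B| - 1) for A, B nonempty in Z/pZ.
|A| = 2, |B| = 4, p = 17.
CD lower bound = min(17, 2 + 4 - 1) = min(17, 5) = 5.
Compute A + B mod 17 directly:
a = 8: 8+7=15, 8+11=2, 8+14=5, 8+15=6
a = 9: 9+7=16, 9+11=3, 9+14=6, 9+15=7
A + B = {2, 3, 5, 6, 7, 15, 16}, so |A + B| = 7.
Verify: 7 ≥ 5? Yes ✓.

CD lower bound = 5, actual |A + B| = 7.


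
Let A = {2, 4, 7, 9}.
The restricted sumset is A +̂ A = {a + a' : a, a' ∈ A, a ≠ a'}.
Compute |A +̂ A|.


Restricted sumset: A +̂ A = {a + a' : a ∈ A, a' ∈ A, a ≠ a'}.
Equivalently, take A + A and drop any sum 2a that is achievable ONLY as a + a for a ∈ A (i.e. sums representable only with equal summands).
Enumerate pairs (a, a') with a < a' (symmetric, so each unordered pair gives one sum; this covers all a ≠ a'):
  2 + 4 = 6
  2 + 7 = 9
  2 + 9 = 11
  4 + 7 = 11
  4 + 9 = 13
  7 + 9 = 16
Collected distinct sums: {6, 9, 11, 13, 16}
|A +̂ A| = 5
(Reference bound: |A +̂ A| ≥ 2|A| - 3 for |A| ≥ 2, with |A| = 4 giving ≥ 5.)

|A +̂ A| = 5


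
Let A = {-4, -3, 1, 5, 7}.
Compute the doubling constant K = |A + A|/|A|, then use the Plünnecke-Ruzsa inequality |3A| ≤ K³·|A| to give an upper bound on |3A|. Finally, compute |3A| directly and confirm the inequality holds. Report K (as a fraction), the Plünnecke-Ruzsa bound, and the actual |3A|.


|A| = 5.
Step 1: Compute A + A by enumerating all 25 pairs.
A + A = {-8, -7, -6, -3, -2, 1, 2, 3, 4, 6, 8, 10, 12, 14}, so |A + A| = 14.
Step 2: Doubling constant K = |A + A|/|A| = 14/5 = 14/5 ≈ 2.8000.
Step 3: Plünnecke-Ruzsa gives |3A| ≤ K³·|A| = (2.8000)³ · 5 ≈ 109.7600.
Step 4: Compute 3A = A + A + A directly by enumerating all triples (a,b,c) ∈ A³; |3A| = 27.
Step 5: Check 27 ≤ 109.7600? Yes ✓.

K = 14/5, Plünnecke-Ruzsa bound K³|A| ≈ 109.7600, |3A| = 27, inequality holds.


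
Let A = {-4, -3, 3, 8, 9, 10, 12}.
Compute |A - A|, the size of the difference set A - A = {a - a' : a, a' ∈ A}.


A - A = {a - a' : a, a' ∈ A}; |A| = 7.
Bounds: 2|A|-1 ≤ |A - A| ≤ |A|² - |A| + 1, i.e. 13 ≤ |A - A| ≤ 43.
Note: 0 ∈ A - A always (from a - a). The set is symmetric: if d ∈ A - A then -d ∈ A - A.
Enumerate nonzero differences d = a - a' with a > a' (then include -d):
Positive differences: {1, 2, 3, 4, 5, 6, 7, 9, 11, 12, 13, 14, 15, 16}
Full difference set: {0} ∪ (positive diffs) ∪ (negative diffs).
|A - A| = 1 + 2·14 = 29 (matches direct enumeration: 29).

|A - A| = 29


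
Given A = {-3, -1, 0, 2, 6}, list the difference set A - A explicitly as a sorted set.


A - A = {a - a' : a, a' ∈ A}.
Compute a - a' for each ordered pair (a, a'):
a = -3: -3--3=0, -3--1=-2, -3-0=-3, -3-2=-5, -3-6=-9
a = -1: -1--3=2, -1--1=0, -1-0=-1, -1-2=-3, -1-6=-7
a = 0: 0--3=3, 0--1=1, 0-0=0, 0-2=-2, 0-6=-6
a = 2: 2--3=5, 2--1=3, 2-0=2, 2-2=0, 2-6=-4
a = 6: 6--3=9, 6--1=7, 6-0=6, 6-2=4, 6-6=0
Collecting distinct values (and noting 0 appears from a-a):
A - A = {-9, -7, -6, -5, -4, -3, -2, -1, 0, 1, 2, 3, 4, 5, 6, 7, 9}
|A - A| = 17

A - A = {-9, -7, -6, -5, -4, -3, -2, -1, 0, 1, 2, 3, 4, 5, 6, 7, 9}


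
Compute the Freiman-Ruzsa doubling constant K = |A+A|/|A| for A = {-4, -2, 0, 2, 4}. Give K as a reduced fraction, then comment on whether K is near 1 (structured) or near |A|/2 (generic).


|A| = 5.
Compute A + A by enumerating all 25 pairs.
A + A = {-8, -6, -4, -2, 0, 2, 4, 6, 8}, so |A + A| = 9.
K = |A + A| / |A| = 9/5 (already in lowest terms) ≈ 1.8000.
Reference: AP of size 5 gives K = 9/5 ≈ 1.8000; a fully generic set of size 5 gives K ≈ 3.0000.

|A| = 5, |A + A| = 9, K = 9/5.


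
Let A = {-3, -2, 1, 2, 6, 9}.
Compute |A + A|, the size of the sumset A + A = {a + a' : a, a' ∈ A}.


A + A = {a + a' : a, a' ∈ A}; |A| = 6.
General bounds: 2|A| - 1 ≤ |A + A| ≤ |A|(|A|+1)/2, i.e. 11 ≤ |A + A| ≤ 21.
Lower bound 2|A|-1 is attained iff A is an arithmetic progression.
Enumerate sums a + a' for a ≤ a' (symmetric, so this suffices):
a = -3: -3+-3=-6, -3+-2=-5, -3+1=-2, -3+2=-1, -3+6=3, -3+9=6
a = -2: -2+-2=-4, -2+1=-1, -2+2=0, -2+6=4, -2+9=7
a = 1: 1+1=2, 1+2=3, 1+6=7, 1+9=10
a = 2: 2+2=4, 2+6=8, 2+9=11
a = 6: 6+6=12, 6+9=15
a = 9: 9+9=18
Distinct sums: {-6, -5, -4, -2, -1, 0, 2, 3, 4, 6, 7, 8, 10, 11, 12, 15, 18}
|A + A| = 17

|A + A| = 17


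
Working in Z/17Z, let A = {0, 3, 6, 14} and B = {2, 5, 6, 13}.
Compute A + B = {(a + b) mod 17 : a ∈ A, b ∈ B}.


Work in Z/17Z: reduce every sum a + b modulo 17.
Enumerate all 16 pairs:
a = 0: 0+2=2, 0+5=5, 0+6=6, 0+13=13
a = 3: 3+2=5, 3+5=8, 3+6=9, 3+13=16
a = 6: 6+2=8, 6+5=11, 6+6=12, 6+13=2
a = 14: 14+2=16, 14+5=2, 14+6=3, 14+13=10
Distinct residues collected: {2, 3, 5, 6, 8, 9, 10, 11, 12, 13, 16}
|A + B| = 11 (out of 17 total residues).

A + B = {2, 3, 5, 6, 8, 9, 10, 11, 12, 13, 16}


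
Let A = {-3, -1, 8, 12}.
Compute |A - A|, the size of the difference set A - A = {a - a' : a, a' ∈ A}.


A - A = {a - a' : a, a' ∈ A}; |A| = 4.
Bounds: 2|A|-1 ≤ |A - A| ≤ |A|² - |A| + 1, i.e. 7 ≤ |A - A| ≤ 13.
Note: 0 ∈ A - A always (from a - a). The set is symmetric: if d ∈ A - A then -d ∈ A - A.
Enumerate nonzero differences d = a - a' with a > a' (then include -d):
Positive differences: {2, 4, 9, 11, 13, 15}
Full difference set: {0} ∪ (positive diffs) ∪ (negative diffs).
|A - A| = 1 + 2·6 = 13 (matches direct enumeration: 13).

|A - A| = 13


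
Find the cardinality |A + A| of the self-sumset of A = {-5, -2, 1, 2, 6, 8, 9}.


A + A = {a + a' : a, a' ∈ A}; |A| = 7.
General bounds: 2|A| - 1 ≤ |A + A| ≤ |A|(|A|+1)/2, i.e. 13 ≤ |A + A| ≤ 28.
Lower bound 2|A|-1 is attained iff A is an arithmetic progression.
Enumerate sums a + a' for a ≤ a' (symmetric, so this suffices):
a = -5: -5+-5=-10, -5+-2=-7, -5+1=-4, -5+2=-3, -5+6=1, -5+8=3, -5+9=4
a = -2: -2+-2=-4, -2+1=-1, -2+2=0, -2+6=4, -2+8=6, -2+9=7
a = 1: 1+1=2, 1+2=3, 1+6=7, 1+8=9, 1+9=10
a = 2: 2+2=4, 2+6=8, 2+8=10, 2+9=11
a = 6: 6+6=12, 6+8=14, 6+9=15
a = 8: 8+8=16, 8+9=17
a = 9: 9+9=18
Distinct sums: {-10, -7, -4, -3, -1, 0, 1, 2, 3, 4, 6, 7, 8, 9, 10, 11, 12, 14, 15, 16, 17, 18}
|A + A| = 22

|A + A| = 22


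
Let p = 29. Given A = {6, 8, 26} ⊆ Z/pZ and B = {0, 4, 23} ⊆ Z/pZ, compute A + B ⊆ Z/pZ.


Work in Z/29Z: reduce every sum a + b modulo 29.
Enumerate all 9 pairs:
a = 6: 6+0=6, 6+4=10, 6+23=0
a = 8: 8+0=8, 8+4=12, 8+23=2
a = 26: 26+0=26, 26+4=1, 26+23=20
Distinct residues collected: {0, 1, 2, 6, 8, 10, 12, 20, 26}
|A + B| = 9 (out of 29 total residues).

A + B = {0, 1, 2, 6, 8, 10, 12, 20, 26}


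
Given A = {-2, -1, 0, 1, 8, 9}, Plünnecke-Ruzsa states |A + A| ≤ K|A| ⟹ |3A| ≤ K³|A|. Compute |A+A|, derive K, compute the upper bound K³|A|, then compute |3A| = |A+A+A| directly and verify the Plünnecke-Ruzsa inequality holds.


|A| = 6.
Step 1: Compute A + A by enumerating all 36 pairs.
A + A = {-4, -3, -2, -1, 0, 1, 2, 6, 7, 8, 9, 10, 16, 17, 18}, so |A + A| = 15.
Step 2: Doubling constant K = |A + A|/|A| = 15/6 = 15/6 ≈ 2.5000.
Step 3: Plünnecke-Ruzsa gives |3A| ≤ K³·|A| = (2.5000)³ · 6 ≈ 93.7500.
Step 4: Compute 3A = A + A + A directly by enumerating all triples (a,b,c) ∈ A³; |3A| = 28.
Step 5: Check 28 ≤ 93.7500? Yes ✓.

K = 15/6, Plünnecke-Ruzsa bound K³|A| ≈ 93.7500, |3A| = 28, inequality holds.


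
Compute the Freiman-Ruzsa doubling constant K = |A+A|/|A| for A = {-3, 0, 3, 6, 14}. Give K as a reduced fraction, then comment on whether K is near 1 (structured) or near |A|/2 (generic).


|A| = 5.
Compute A + A by enumerating all 25 pairs.
A + A = {-6, -3, 0, 3, 6, 9, 11, 12, 14, 17, 20, 28}, so |A + A| = 12.
K = |A + A| / |A| = 12/5 (already in lowest terms) ≈ 2.4000.
Reference: AP of size 5 gives K = 9/5 ≈ 1.8000; a fully generic set of size 5 gives K ≈ 3.0000.

|A| = 5, |A + A| = 12, K = 12/5.


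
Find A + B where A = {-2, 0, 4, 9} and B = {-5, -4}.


A + B = {a + b : a ∈ A, b ∈ B}.
Enumerate all |A|·|B| = 4·2 = 8 pairs (a, b) and collect distinct sums.
a = -2: -2+-5=-7, -2+-4=-6
a = 0: 0+-5=-5, 0+-4=-4
a = 4: 4+-5=-1, 4+-4=0
a = 9: 9+-5=4, 9+-4=5
Collecting distinct sums: A + B = {-7, -6, -5, -4, -1, 0, 4, 5}
|A + B| = 8

A + B = {-7, -6, -5, -4, -1, 0, 4, 5}


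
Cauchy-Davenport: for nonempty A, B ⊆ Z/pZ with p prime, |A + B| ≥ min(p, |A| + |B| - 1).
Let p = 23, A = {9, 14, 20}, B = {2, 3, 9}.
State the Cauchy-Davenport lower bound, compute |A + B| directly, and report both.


Cauchy-Davenport: |A + B| ≥ min(p, |A| + |B| - 1) for A, B nonempty in Z/pZ.
|A| = 3, |B| = 3, p = 23.
CD lower bound = min(23, 3 + 3 - 1) = min(23, 5) = 5.
Compute A + B mod 23 directly:
a = 9: 9+2=11, 9+3=12, 9+9=18
a = 14: 14+2=16, 14+3=17, 14+9=0
a = 20: 20+2=22, 20+3=0, 20+9=6
A + B = {0, 6, 11, 12, 16, 17, 18, 22}, so |A + B| = 8.
Verify: 8 ≥ 5? Yes ✓.

CD lower bound = 5, actual |A + B| = 8.


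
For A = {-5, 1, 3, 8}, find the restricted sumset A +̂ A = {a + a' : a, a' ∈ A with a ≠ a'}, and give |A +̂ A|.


Restricted sumset: A +̂ A = {a + a' : a ∈ A, a' ∈ A, a ≠ a'}.
Equivalently, take A + A and drop any sum 2a that is achievable ONLY as a + a for a ∈ A (i.e. sums representable only with equal summands).
Enumerate pairs (a, a') with a < a' (symmetric, so each unordered pair gives one sum; this covers all a ≠ a'):
  -5 + 1 = -4
  -5 + 3 = -2
  -5 + 8 = 3
  1 + 3 = 4
  1 + 8 = 9
  3 + 8 = 11
Collected distinct sums: {-4, -2, 3, 4, 9, 11}
|A +̂ A| = 6
(Reference bound: |A +̂ A| ≥ 2|A| - 3 for |A| ≥ 2, with |A| = 4 giving ≥ 5.)

|A +̂ A| = 6


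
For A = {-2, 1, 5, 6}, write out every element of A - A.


A - A = {a - a' : a, a' ∈ A}.
Compute a - a' for each ordered pair (a, a'):
a = -2: -2--2=0, -2-1=-3, -2-5=-7, -2-6=-8
a = 1: 1--2=3, 1-1=0, 1-5=-4, 1-6=-5
a = 5: 5--2=7, 5-1=4, 5-5=0, 5-6=-1
a = 6: 6--2=8, 6-1=5, 6-5=1, 6-6=0
Collecting distinct values (and noting 0 appears from a-a):
A - A = {-8, -7, -5, -4, -3, -1, 0, 1, 3, 4, 5, 7, 8}
|A - A| = 13

A - A = {-8, -7, -5, -4, -3, -1, 0, 1, 3, 4, 5, 7, 8}


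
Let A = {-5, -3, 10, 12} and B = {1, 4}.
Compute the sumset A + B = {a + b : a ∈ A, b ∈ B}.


A + B = {a + b : a ∈ A, b ∈ B}.
Enumerate all |A|·|B| = 4·2 = 8 pairs (a, b) and collect distinct sums.
a = -5: -5+1=-4, -5+4=-1
a = -3: -3+1=-2, -3+4=1
a = 10: 10+1=11, 10+4=14
a = 12: 12+1=13, 12+4=16
Collecting distinct sums: A + B = {-4, -2, -1, 1, 11, 13, 14, 16}
|A + B| = 8

A + B = {-4, -2, -1, 1, 11, 13, 14, 16}


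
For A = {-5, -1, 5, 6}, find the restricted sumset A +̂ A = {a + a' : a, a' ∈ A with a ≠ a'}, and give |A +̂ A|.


Restricted sumset: A +̂ A = {a + a' : a ∈ A, a' ∈ A, a ≠ a'}.
Equivalently, take A + A and drop any sum 2a that is achievable ONLY as a + a for a ∈ A (i.e. sums representable only with equal summands).
Enumerate pairs (a, a') with a < a' (symmetric, so each unordered pair gives one sum; this covers all a ≠ a'):
  -5 + -1 = -6
  -5 + 5 = 0
  -5 + 6 = 1
  -1 + 5 = 4
  -1 + 6 = 5
  5 + 6 = 11
Collected distinct sums: {-6, 0, 1, 4, 5, 11}
|A +̂ A| = 6
(Reference bound: |A +̂ A| ≥ 2|A| - 3 for |A| ≥ 2, with |A| = 4 giving ≥ 5.)

|A +̂ A| = 6


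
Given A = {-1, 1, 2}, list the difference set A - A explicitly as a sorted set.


A - A = {a - a' : a, a' ∈ A}.
Compute a - a' for each ordered pair (a, a'):
a = -1: -1--1=0, -1-1=-2, -1-2=-3
a = 1: 1--1=2, 1-1=0, 1-2=-1
a = 2: 2--1=3, 2-1=1, 2-2=0
Collecting distinct values (and noting 0 appears from a-a):
A - A = {-3, -2, -1, 0, 1, 2, 3}
|A - A| = 7

A - A = {-3, -2, -1, 0, 1, 2, 3}


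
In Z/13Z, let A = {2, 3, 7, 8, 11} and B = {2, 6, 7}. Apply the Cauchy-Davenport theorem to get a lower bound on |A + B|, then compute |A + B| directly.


Cauchy-Davenport: |A + B| ≥ min(p, |A| + |B| - 1) for A, B nonempty in Z/pZ.
|A| = 5, |B| = 3, p = 13.
CD lower bound = min(13, 5 + 3 - 1) = min(13, 7) = 7.
Compute A + B mod 13 directly:
a = 2: 2+2=4, 2+6=8, 2+7=9
a = 3: 3+2=5, 3+6=9, 3+7=10
a = 7: 7+2=9, 7+6=0, 7+7=1
a = 8: 8+2=10, 8+6=1, 8+7=2
a = 11: 11+2=0, 11+6=4, 11+7=5
A + B = {0, 1, 2, 4, 5, 8, 9, 10}, so |A + B| = 8.
Verify: 8 ≥ 7? Yes ✓.

CD lower bound = 7, actual |A + B| = 8.


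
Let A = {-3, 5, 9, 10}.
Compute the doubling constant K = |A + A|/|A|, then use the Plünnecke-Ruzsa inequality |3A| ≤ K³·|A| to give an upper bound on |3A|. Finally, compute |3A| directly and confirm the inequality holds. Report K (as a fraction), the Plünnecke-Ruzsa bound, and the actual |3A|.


|A| = 4.
Step 1: Compute A + A by enumerating all 16 pairs.
A + A = {-6, 2, 6, 7, 10, 14, 15, 18, 19, 20}, so |A + A| = 10.
Step 2: Doubling constant K = |A + A|/|A| = 10/4 = 10/4 ≈ 2.5000.
Step 3: Plünnecke-Ruzsa gives |3A| ≤ K³·|A| = (2.5000)³ · 4 ≈ 62.5000.
Step 4: Compute 3A = A + A + A directly by enumerating all triples (a,b,c) ∈ A³; |3A| = 19.
Step 5: Check 19 ≤ 62.5000? Yes ✓.

K = 10/4, Plünnecke-Ruzsa bound K³|A| ≈ 62.5000, |3A| = 19, inequality holds.


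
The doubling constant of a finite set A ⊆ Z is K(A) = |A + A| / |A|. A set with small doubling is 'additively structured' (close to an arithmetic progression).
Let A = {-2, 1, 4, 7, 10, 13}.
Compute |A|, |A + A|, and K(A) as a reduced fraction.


|A| = 6.
Compute A + A by enumerating all 36 pairs.
A + A = {-4, -1, 2, 5, 8, 11, 14, 17, 20, 23, 26}, so |A + A| = 11.
K = |A + A| / |A| = 11/6 (already in lowest terms) ≈ 1.8333.
Reference: AP of size 6 gives K = 11/6 ≈ 1.8333; a fully generic set of size 6 gives K ≈ 3.5000.

|A| = 6, |A + A| = 11, K = 11/6.


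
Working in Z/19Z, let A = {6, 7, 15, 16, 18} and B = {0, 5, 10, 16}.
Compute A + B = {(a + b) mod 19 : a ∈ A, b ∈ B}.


Work in Z/19Z: reduce every sum a + b modulo 19.
Enumerate all 20 pairs:
a = 6: 6+0=6, 6+5=11, 6+10=16, 6+16=3
a = 7: 7+0=7, 7+5=12, 7+10=17, 7+16=4
a = 15: 15+0=15, 15+5=1, 15+10=6, 15+16=12
a = 16: 16+0=16, 16+5=2, 16+10=7, 16+16=13
a = 18: 18+0=18, 18+5=4, 18+10=9, 18+16=15
Distinct residues collected: {1, 2, 3, 4, 6, 7, 9, 11, 12, 13, 15, 16, 17, 18}
|A + B| = 14 (out of 19 total residues).

A + B = {1, 2, 3, 4, 6, 7, 9, 11, 12, 13, 15, 16, 17, 18}


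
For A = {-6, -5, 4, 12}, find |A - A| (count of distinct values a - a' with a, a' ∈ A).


A - A = {a - a' : a, a' ∈ A}; |A| = 4.
Bounds: 2|A|-1 ≤ |A - A| ≤ |A|² - |A| + 1, i.e. 7 ≤ |A - A| ≤ 13.
Note: 0 ∈ A - A always (from a - a). The set is symmetric: if d ∈ A - A then -d ∈ A - A.
Enumerate nonzero differences d = a - a' with a > a' (then include -d):
Positive differences: {1, 8, 9, 10, 17, 18}
Full difference set: {0} ∪ (positive diffs) ∪ (negative diffs).
|A - A| = 1 + 2·6 = 13 (matches direct enumeration: 13).

|A - A| = 13


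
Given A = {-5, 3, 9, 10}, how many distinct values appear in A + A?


A + A = {a + a' : a, a' ∈ A}; |A| = 4.
General bounds: 2|A| - 1 ≤ |A + A| ≤ |A|(|A|+1)/2, i.e. 7 ≤ |A + A| ≤ 10.
Lower bound 2|A|-1 is attained iff A is an arithmetic progression.
Enumerate sums a + a' for a ≤ a' (symmetric, so this suffices):
a = -5: -5+-5=-10, -5+3=-2, -5+9=4, -5+10=5
a = 3: 3+3=6, 3+9=12, 3+10=13
a = 9: 9+9=18, 9+10=19
a = 10: 10+10=20
Distinct sums: {-10, -2, 4, 5, 6, 12, 13, 18, 19, 20}
|A + A| = 10

|A + A| = 10


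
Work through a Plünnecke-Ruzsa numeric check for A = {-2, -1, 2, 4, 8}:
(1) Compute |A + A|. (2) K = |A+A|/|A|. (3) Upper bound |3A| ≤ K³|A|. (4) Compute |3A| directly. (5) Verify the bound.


|A| = 5.
Step 1: Compute A + A by enumerating all 25 pairs.
A + A = {-4, -3, -2, 0, 1, 2, 3, 4, 6, 7, 8, 10, 12, 16}, so |A + A| = 14.
Step 2: Doubling constant K = |A + A|/|A| = 14/5 = 14/5 ≈ 2.8000.
Step 3: Plünnecke-Ruzsa gives |3A| ≤ K³·|A| = (2.8000)³ · 5 ≈ 109.7600.
Step 4: Compute 3A = A + A + A directly by enumerating all triples (a,b,c) ∈ A³; |3A| = 25.
Step 5: Check 25 ≤ 109.7600? Yes ✓.

K = 14/5, Plünnecke-Ruzsa bound K³|A| ≈ 109.7600, |3A| = 25, inequality holds.


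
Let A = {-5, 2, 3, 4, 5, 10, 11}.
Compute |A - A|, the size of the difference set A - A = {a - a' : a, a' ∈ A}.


A - A = {a - a' : a, a' ∈ A}; |A| = 7.
Bounds: 2|A|-1 ≤ |A - A| ≤ |A|² - |A| + 1, i.e. 13 ≤ |A - A| ≤ 43.
Note: 0 ∈ A - A always (from a - a). The set is symmetric: if d ∈ A - A then -d ∈ A - A.
Enumerate nonzero differences d = a - a' with a > a' (then include -d):
Positive differences: {1, 2, 3, 5, 6, 7, 8, 9, 10, 15, 16}
Full difference set: {0} ∪ (positive diffs) ∪ (negative diffs).
|A - A| = 1 + 2·11 = 23 (matches direct enumeration: 23).

|A - A| = 23


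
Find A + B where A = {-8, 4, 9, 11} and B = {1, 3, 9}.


A + B = {a + b : a ∈ A, b ∈ B}.
Enumerate all |A|·|B| = 4·3 = 12 pairs (a, b) and collect distinct sums.
a = -8: -8+1=-7, -8+3=-5, -8+9=1
a = 4: 4+1=5, 4+3=7, 4+9=13
a = 9: 9+1=10, 9+3=12, 9+9=18
a = 11: 11+1=12, 11+3=14, 11+9=20
Collecting distinct sums: A + B = {-7, -5, 1, 5, 7, 10, 12, 13, 14, 18, 20}
|A + B| = 11

A + B = {-7, -5, 1, 5, 7, 10, 12, 13, 14, 18, 20}


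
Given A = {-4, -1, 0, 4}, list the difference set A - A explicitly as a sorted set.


A - A = {a - a' : a, a' ∈ A}.
Compute a - a' for each ordered pair (a, a'):
a = -4: -4--4=0, -4--1=-3, -4-0=-4, -4-4=-8
a = -1: -1--4=3, -1--1=0, -1-0=-1, -1-4=-5
a = 0: 0--4=4, 0--1=1, 0-0=0, 0-4=-4
a = 4: 4--4=8, 4--1=5, 4-0=4, 4-4=0
Collecting distinct values (and noting 0 appears from a-a):
A - A = {-8, -5, -4, -3, -1, 0, 1, 3, 4, 5, 8}
|A - A| = 11

A - A = {-8, -5, -4, -3, -1, 0, 1, 3, 4, 5, 8}


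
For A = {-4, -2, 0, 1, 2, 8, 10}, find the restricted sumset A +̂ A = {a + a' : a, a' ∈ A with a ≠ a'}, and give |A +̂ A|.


Restricted sumset: A +̂ A = {a + a' : a ∈ A, a' ∈ A, a ≠ a'}.
Equivalently, take A + A and drop any sum 2a that is achievable ONLY as a + a for a ∈ A (i.e. sums representable only with equal summands).
Enumerate pairs (a, a') with a < a' (symmetric, so each unordered pair gives one sum; this covers all a ≠ a'):
  -4 + -2 = -6
  -4 + 0 = -4
  -4 + 1 = -3
  -4 + 2 = -2
  -4 + 8 = 4
  -4 + 10 = 6
  -2 + 0 = -2
  -2 + 1 = -1
  -2 + 2 = 0
  -2 + 8 = 6
  -2 + 10 = 8
  0 + 1 = 1
  0 + 2 = 2
  0 + 8 = 8
  0 + 10 = 10
  1 + 2 = 3
  1 + 8 = 9
  1 + 10 = 11
  2 + 8 = 10
  2 + 10 = 12
  8 + 10 = 18
Collected distinct sums: {-6, -4, -3, -2, -1, 0, 1, 2, 3, 4, 6, 8, 9, 10, 11, 12, 18}
|A +̂ A| = 17
(Reference bound: |A +̂ A| ≥ 2|A| - 3 for |A| ≥ 2, with |A| = 7 giving ≥ 11.)

|A +̂ A| = 17


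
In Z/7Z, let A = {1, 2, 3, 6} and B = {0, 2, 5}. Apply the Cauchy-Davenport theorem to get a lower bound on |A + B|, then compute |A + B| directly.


Cauchy-Davenport: |A + B| ≥ min(p, |A| + |B| - 1) for A, B nonempty in Z/pZ.
|A| = 4, |B| = 3, p = 7.
CD lower bound = min(7, 4 + 3 - 1) = min(7, 6) = 6.
Compute A + B mod 7 directly:
a = 1: 1+0=1, 1+2=3, 1+5=6
a = 2: 2+0=2, 2+2=4, 2+5=0
a = 3: 3+0=3, 3+2=5, 3+5=1
a = 6: 6+0=6, 6+2=1, 6+5=4
A + B = {0, 1, 2, 3, 4, 5, 6}, so |A + B| = 7.
Verify: 7 ≥ 6? Yes ✓.

CD lower bound = 6, actual |A + B| = 7.


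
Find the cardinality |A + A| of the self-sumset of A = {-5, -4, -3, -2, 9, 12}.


A + A = {a + a' : a, a' ∈ A}; |A| = 6.
General bounds: 2|A| - 1 ≤ |A + A| ≤ |A|(|A|+1)/2, i.e. 11 ≤ |A + A| ≤ 21.
Lower bound 2|A|-1 is attained iff A is an arithmetic progression.
Enumerate sums a + a' for a ≤ a' (symmetric, so this suffices):
a = -5: -5+-5=-10, -5+-4=-9, -5+-3=-8, -5+-2=-7, -5+9=4, -5+12=7
a = -4: -4+-4=-8, -4+-3=-7, -4+-2=-6, -4+9=5, -4+12=8
a = -3: -3+-3=-6, -3+-2=-5, -3+9=6, -3+12=9
a = -2: -2+-2=-4, -2+9=7, -2+12=10
a = 9: 9+9=18, 9+12=21
a = 12: 12+12=24
Distinct sums: {-10, -9, -8, -7, -6, -5, -4, 4, 5, 6, 7, 8, 9, 10, 18, 21, 24}
|A + A| = 17

|A + A| = 17


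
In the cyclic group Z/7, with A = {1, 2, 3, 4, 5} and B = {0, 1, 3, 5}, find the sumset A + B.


Work in Z/7Z: reduce every sum a + b modulo 7.
Enumerate all 20 pairs:
a = 1: 1+0=1, 1+1=2, 1+3=4, 1+5=6
a = 2: 2+0=2, 2+1=3, 2+3=5, 2+5=0
a = 3: 3+0=3, 3+1=4, 3+3=6, 3+5=1
a = 4: 4+0=4, 4+1=5, 4+3=0, 4+5=2
a = 5: 5+0=5, 5+1=6, 5+3=1, 5+5=3
Distinct residues collected: {0, 1, 2, 3, 4, 5, 6}
|A + B| = 7 (out of 7 total residues).

A + B = {0, 1, 2, 3, 4, 5, 6}


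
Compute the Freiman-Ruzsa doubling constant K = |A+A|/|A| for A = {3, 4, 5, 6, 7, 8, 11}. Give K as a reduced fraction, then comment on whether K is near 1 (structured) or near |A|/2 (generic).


|A| = 7.
Compute A + A by enumerating all 49 pairs.
A + A = {6, 7, 8, 9, 10, 11, 12, 13, 14, 15, 16, 17, 18, 19, 22}, so |A + A| = 15.
K = |A + A| / |A| = 15/7 (already in lowest terms) ≈ 2.1429.
Reference: AP of size 7 gives K = 13/7 ≈ 1.8571; a fully generic set of size 7 gives K ≈ 4.0000.

|A| = 7, |A + A| = 15, K = 15/7.


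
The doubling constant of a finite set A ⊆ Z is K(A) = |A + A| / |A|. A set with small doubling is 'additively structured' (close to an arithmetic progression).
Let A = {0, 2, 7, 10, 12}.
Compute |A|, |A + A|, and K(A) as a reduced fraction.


|A| = 5.
Compute A + A by enumerating all 25 pairs.
A + A = {0, 2, 4, 7, 9, 10, 12, 14, 17, 19, 20, 22, 24}, so |A + A| = 13.
K = |A + A| / |A| = 13/5 (already in lowest terms) ≈ 2.6000.
Reference: AP of size 5 gives K = 9/5 ≈ 1.8000; a fully generic set of size 5 gives K ≈ 3.0000.

|A| = 5, |A + A| = 13, K = 13/5.


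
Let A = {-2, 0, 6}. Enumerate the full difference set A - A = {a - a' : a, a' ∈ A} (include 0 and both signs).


A - A = {a - a' : a, a' ∈ A}.
Compute a - a' for each ordered pair (a, a'):
a = -2: -2--2=0, -2-0=-2, -2-6=-8
a = 0: 0--2=2, 0-0=0, 0-6=-6
a = 6: 6--2=8, 6-0=6, 6-6=0
Collecting distinct values (and noting 0 appears from a-a):
A - A = {-8, -6, -2, 0, 2, 6, 8}
|A - A| = 7

A - A = {-8, -6, -2, 0, 2, 6, 8}


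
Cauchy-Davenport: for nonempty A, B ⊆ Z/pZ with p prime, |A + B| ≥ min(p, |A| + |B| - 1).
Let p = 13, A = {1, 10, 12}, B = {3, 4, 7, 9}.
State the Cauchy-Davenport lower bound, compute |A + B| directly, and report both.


Cauchy-Davenport: |A + B| ≥ min(p, |A| + |B| - 1) for A, B nonempty in Z/pZ.
|A| = 3, |B| = 4, p = 13.
CD lower bound = min(13, 3 + 4 - 1) = min(13, 6) = 6.
Compute A + B mod 13 directly:
a = 1: 1+3=4, 1+4=5, 1+7=8, 1+9=10
a = 10: 10+3=0, 10+4=1, 10+7=4, 10+9=6
a = 12: 12+3=2, 12+4=3, 12+7=6, 12+9=8
A + B = {0, 1, 2, 3, 4, 5, 6, 8, 10}, so |A + B| = 9.
Verify: 9 ≥ 6? Yes ✓.

CD lower bound = 6, actual |A + B| = 9.


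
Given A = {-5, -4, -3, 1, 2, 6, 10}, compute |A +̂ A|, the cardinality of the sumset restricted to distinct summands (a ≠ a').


Restricted sumset: A +̂ A = {a + a' : a ∈ A, a' ∈ A, a ≠ a'}.
Equivalently, take A + A and drop any sum 2a that is achievable ONLY as a + a for a ∈ A (i.e. sums representable only with equal summands).
Enumerate pairs (a, a') with a < a' (symmetric, so each unordered pair gives one sum; this covers all a ≠ a'):
  -5 + -4 = -9
  -5 + -3 = -8
  -5 + 1 = -4
  -5 + 2 = -3
  -5 + 6 = 1
  -5 + 10 = 5
  -4 + -3 = -7
  -4 + 1 = -3
  -4 + 2 = -2
  -4 + 6 = 2
  -4 + 10 = 6
  -3 + 1 = -2
  -3 + 2 = -1
  -3 + 6 = 3
  -3 + 10 = 7
  1 + 2 = 3
  1 + 6 = 7
  1 + 10 = 11
  2 + 6 = 8
  2 + 10 = 12
  6 + 10 = 16
Collected distinct sums: {-9, -8, -7, -4, -3, -2, -1, 1, 2, 3, 5, 6, 7, 8, 11, 12, 16}
|A +̂ A| = 17
(Reference bound: |A +̂ A| ≥ 2|A| - 3 for |A| ≥ 2, with |A| = 7 giving ≥ 11.)

|A +̂ A| = 17


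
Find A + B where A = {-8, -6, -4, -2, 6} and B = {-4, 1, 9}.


A + B = {a + b : a ∈ A, b ∈ B}.
Enumerate all |A|·|B| = 5·3 = 15 pairs (a, b) and collect distinct sums.
a = -8: -8+-4=-12, -8+1=-7, -8+9=1
a = -6: -6+-4=-10, -6+1=-5, -6+9=3
a = -4: -4+-4=-8, -4+1=-3, -4+9=5
a = -2: -2+-4=-6, -2+1=-1, -2+9=7
a = 6: 6+-4=2, 6+1=7, 6+9=15
Collecting distinct sums: A + B = {-12, -10, -8, -7, -6, -5, -3, -1, 1, 2, 3, 5, 7, 15}
|A + B| = 14

A + B = {-12, -10, -8, -7, -6, -5, -3, -1, 1, 2, 3, 5, 7, 15}


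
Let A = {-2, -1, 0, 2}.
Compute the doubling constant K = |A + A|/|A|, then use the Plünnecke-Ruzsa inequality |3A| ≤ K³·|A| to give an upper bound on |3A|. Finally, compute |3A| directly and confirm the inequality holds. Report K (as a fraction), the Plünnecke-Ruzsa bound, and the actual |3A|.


|A| = 4.
Step 1: Compute A + A by enumerating all 16 pairs.
A + A = {-4, -3, -2, -1, 0, 1, 2, 4}, so |A + A| = 8.
Step 2: Doubling constant K = |A + A|/|A| = 8/4 = 8/4 ≈ 2.0000.
Step 3: Plünnecke-Ruzsa gives |3A| ≤ K³·|A| = (2.0000)³ · 4 ≈ 32.0000.
Step 4: Compute 3A = A + A + A directly by enumerating all triples (a,b,c) ∈ A³; |3A| = 12.
Step 5: Check 12 ≤ 32.0000? Yes ✓.

K = 8/4, Plünnecke-Ruzsa bound K³|A| ≈ 32.0000, |3A| = 12, inequality holds.


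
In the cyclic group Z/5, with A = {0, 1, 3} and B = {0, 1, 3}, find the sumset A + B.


Work in Z/5Z: reduce every sum a + b modulo 5.
Enumerate all 9 pairs:
a = 0: 0+0=0, 0+1=1, 0+3=3
a = 1: 1+0=1, 1+1=2, 1+3=4
a = 3: 3+0=3, 3+1=4, 3+3=1
Distinct residues collected: {0, 1, 2, 3, 4}
|A + B| = 5 (out of 5 total residues).

A + B = {0, 1, 2, 3, 4}


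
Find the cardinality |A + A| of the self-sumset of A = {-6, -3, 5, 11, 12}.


A + A = {a + a' : a, a' ∈ A}; |A| = 5.
General bounds: 2|A| - 1 ≤ |A + A| ≤ |A|(|A|+1)/2, i.e. 9 ≤ |A + A| ≤ 15.
Lower bound 2|A|-1 is attained iff A is an arithmetic progression.
Enumerate sums a + a' for a ≤ a' (symmetric, so this suffices):
a = -6: -6+-6=-12, -6+-3=-9, -6+5=-1, -6+11=5, -6+12=6
a = -3: -3+-3=-6, -3+5=2, -3+11=8, -3+12=9
a = 5: 5+5=10, 5+11=16, 5+12=17
a = 11: 11+11=22, 11+12=23
a = 12: 12+12=24
Distinct sums: {-12, -9, -6, -1, 2, 5, 6, 8, 9, 10, 16, 17, 22, 23, 24}
|A + A| = 15

|A + A| = 15


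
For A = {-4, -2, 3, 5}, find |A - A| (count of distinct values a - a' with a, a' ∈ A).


A - A = {a - a' : a, a' ∈ A}; |A| = 4.
Bounds: 2|A|-1 ≤ |A - A| ≤ |A|² - |A| + 1, i.e. 7 ≤ |A - A| ≤ 13.
Note: 0 ∈ A - A always (from a - a). The set is symmetric: if d ∈ A - A then -d ∈ A - A.
Enumerate nonzero differences d = a - a' with a > a' (then include -d):
Positive differences: {2, 5, 7, 9}
Full difference set: {0} ∪ (positive diffs) ∪ (negative diffs).
|A - A| = 1 + 2·4 = 9 (matches direct enumeration: 9).

|A - A| = 9


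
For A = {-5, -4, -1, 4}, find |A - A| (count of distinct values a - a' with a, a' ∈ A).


A - A = {a - a' : a, a' ∈ A}; |A| = 4.
Bounds: 2|A|-1 ≤ |A - A| ≤ |A|² - |A| + 1, i.e. 7 ≤ |A - A| ≤ 13.
Note: 0 ∈ A - A always (from a - a). The set is symmetric: if d ∈ A - A then -d ∈ A - A.
Enumerate nonzero differences d = a - a' with a > a' (then include -d):
Positive differences: {1, 3, 4, 5, 8, 9}
Full difference set: {0} ∪ (positive diffs) ∪ (negative diffs).
|A - A| = 1 + 2·6 = 13 (matches direct enumeration: 13).

|A - A| = 13


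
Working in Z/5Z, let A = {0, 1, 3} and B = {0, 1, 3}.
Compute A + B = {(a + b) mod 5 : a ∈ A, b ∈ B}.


Work in Z/5Z: reduce every sum a + b modulo 5.
Enumerate all 9 pairs:
a = 0: 0+0=0, 0+1=1, 0+3=3
a = 1: 1+0=1, 1+1=2, 1+3=4
a = 3: 3+0=3, 3+1=4, 3+3=1
Distinct residues collected: {0, 1, 2, 3, 4}
|A + B| = 5 (out of 5 total residues).

A + B = {0, 1, 2, 3, 4}


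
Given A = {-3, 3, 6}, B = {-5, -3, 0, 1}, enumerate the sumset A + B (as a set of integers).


A + B = {a + b : a ∈ A, b ∈ B}.
Enumerate all |A|·|B| = 3·4 = 12 pairs (a, b) and collect distinct sums.
a = -3: -3+-5=-8, -3+-3=-6, -3+0=-3, -3+1=-2
a = 3: 3+-5=-2, 3+-3=0, 3+0=3, 3+1=4
a = 6: 6+-5=1, 6+-3=3, 6+0=6, 6+1=7
Collecting distinct sums: A + B = {-8, -6, -3, -2, 0, 1, 3, 4, 6, 7}
|A + B| = 10

A + B = {-8, -6, -3, -2, 0, 1, 3, 4, 6, 7}


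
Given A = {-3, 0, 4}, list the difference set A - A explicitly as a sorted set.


A - A = {a - a' : a, a' ∈ A}.
Compute a - a' for each ordered pair (a, a'):
a = -3: -3--3=0, -3-0=-3, -3-4=-7
a = 0: 0--3=3, 0-0=0, 0-4=-4
a = 4: 4--3=7, 4-0=4, 4-4=0
Collecting distinct values (and noting 0 appears from a-a):
A - A = {-7, -4, -3, 0, 3, 4, 7}
|A - A| = 7

A - A = {-7, -4, -3, 0, 3, 4, 7}


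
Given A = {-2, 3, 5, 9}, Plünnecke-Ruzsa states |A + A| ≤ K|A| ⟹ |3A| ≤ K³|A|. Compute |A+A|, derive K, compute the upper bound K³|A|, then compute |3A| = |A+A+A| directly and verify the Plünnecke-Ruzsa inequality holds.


|A| = 4.
Step 1: Compute A + A by enumerating all 16 pairs.
A + A = {-4, 1, 3, 6, 7, 8, 10, 12, 14, 18}, so |A + A| = 10.
Step 2: Doubling constant K = |A + A|/|A| = 10/4 = 10/4 ≈ 2.5000.
Step 3: Plünnecke-Ruzsa gives |3A| ≤ K³·|A| = (2.5000)³ · 4 ≈ 62.5000.
Step 4: Compute 3A = A + A + A directly by enumerating all triples (a,b,c) ∈ A³; |3A| = 19.
Step 5: Check 19 ≤ 62.5000? Yes ✓.

K = 10/4, Plünnecke-Ruzsa bound K³|A| ≈ 62.5000, |3A| = 19, inequality holds.


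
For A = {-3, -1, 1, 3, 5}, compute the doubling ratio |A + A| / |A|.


|A| = 5.
Compute A + A by enumerating all 25 pairs.
A + A = {-6, -4, -2, 0, 2, 4, 6, 8, 10}, so |A + A| = 9.
K = |A + A| / |A| = 9/5 (already in lowest terms) ≈ 1.8000.
Reference: AP of size 5 gives K = 9/5 ≈ 1.8000; a fully generic set of size 5 gives K ≈ 3.0000.

|A| = 5, |A + A| = 9, K = 9/5.
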